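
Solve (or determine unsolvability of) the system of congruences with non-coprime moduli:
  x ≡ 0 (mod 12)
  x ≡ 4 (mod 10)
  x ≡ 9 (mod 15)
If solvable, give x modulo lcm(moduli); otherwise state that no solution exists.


Moduli 12, 10, 15 are not pairwise coprime, so CRT works modulo lcm(m_i) when all pairwise compatibility conditions hold.
Pairwise compatibility: gcd(m_i, m_j) must divide a_i - a_j for every pair.
Merge one congruence at a time:
  Start: x ≡ 0 (mod 12).
  Combine with x ≡ 4 (mod 10): gcd(12, 10) = 2; 4 - 0 = 4, which IS divisible by 2, so compatible.
    Write x = 0 + 12·t and substitute into x ≡ 4 (mod 10): 12·t ≡ 4 − 0 = 4 (mod 10).
    Divide the congruence (and modulus) by g = 2: 6·t ≡ 2 (mod 5).
    Reduce coefficients mod 5: 1·t ≡ 2 (mod 5).
    So t ≡ 2 (mod 5).
    Then x = 0 + 12·2 = 24, valid modulo lcm(12, 10) = 60: x ≡ 24 (mod 60).
  Combine with x ≡ 9 (mod 15): gcd(60, 15) = 15; 9 - 24 = -15, which IS divisible by 15, so compatible.
    Write x = 24 + 60·t and substitute into x ≡ 9 (mod 15): 60·t ≡ 9 − 24 = -15 (mod 15).
    Divide the congruence (and modulus) by g = 15: 4·t ≡ -1 (mod 1).
    Modulo 1 every t works; take t = 0.
    Then x = 24 + 60·0 = 24, valid modulo lcm(60, 15) = 60: x ≡ 24 (mod 60).
Verify: 24 mod 12 = 0, 24 mod 10 = 4, 24 mod 15 = 9.

x ≡ 24 (mod 60).


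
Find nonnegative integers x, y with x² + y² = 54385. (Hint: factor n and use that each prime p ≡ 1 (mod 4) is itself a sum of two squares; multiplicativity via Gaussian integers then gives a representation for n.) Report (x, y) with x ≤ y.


Step 1: Factor n = 54385 = 5 · 73 · 149.
Step 2: Check the mod-4 condition on each prime factor: 5 ≡ 1 (mod 4), exponent 1; 73 ≡ 1 (mod 4), exponent 1; 149 ≡ 1 (mod 4), exponent 1.
All primes ≡ 3 (mod 4) appear to even exponent (or don't appear), so by the two-squares theorem n IS expressible as a sum of two squares.
Step 3: Build a representation. Here n = 5 · 73 · 149 is a product of primes ≡ 1 (mod 4). Each prime p ≡ 1 (mod 4) is itself a sum of two squares; find a² by testing p − a² for a perfect square:
  5: 5 − 1² = 4 = 2² ⇒ 5 = 1² + 2².
  73: 73 − 1² = 72, 73 − 2² = 69, 73 − 3² = 64 = 8² ⇒ 73 = 3² + 8².
  149: 149 − 1² = 148, 149 − 2² = 145, 149 − 3² = 140, 149 − 4² = 133, 149 − 5² = 124, 149 − 6² = 113, 149 − 7² = 100 = 10² ⇒ 149 = 7² + 10².
  Combine using the Brahmagupta–Fibonacci identity (a² + b²)(c² + d²) = (ac − bd)² + (ad + bc)² = (ac + bd)² + (ad − bc)²:
  5 · 73 = 365: from (1² + 2²)(3² + 8²), take (1·3 − 2·8, 1·8 + 2·3) = (3 − 16, 8 + 6) = (-13, 14); dropping signs (only squares matter) gives (13, 14); check 13² + 14² = 169 + 196 = 365 ✓.
  365 · 149 = 54385: from (13² + 14²)(7² + 10²), take (13·7 − 14·10, 13·10 + 14·7) = (91 − 140, 130 + 98) = (-49, 228); dropping signs (only squares matter) gives (49, 228); check 49² + 228² = 2401 + 51984 = 54385 ✓.
Step 4: Order so x ≤ y and verify: 49² + 228² = 2401 + 51984 = 54385 = n. ✓

n = 54385 = 49² + 228² (one valid representation with x ≤ y).


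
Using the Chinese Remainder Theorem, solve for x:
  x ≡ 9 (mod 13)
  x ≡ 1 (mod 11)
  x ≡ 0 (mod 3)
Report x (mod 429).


Moduli 13, 11, 3 are pairwise coprime; by CRT there is a unique solution modulo M = 13 · 11 · 3 = 429.
Solve pairwise, accumulating the modulus:
  Start with x ≡ 9 (mod 13).
  Combine with x ≡ 1 (mod 11): since gcd(13, 11) = 1, we get a unique residue mod 143.
    Write x = 9 + 13·t and substitute into x ≡ 1 (mod 11): 13·t ≡ 1 − 9 = -8 (mod 11).
    Reduce coefficients mod 11: 2·t ≡ 3 (mod 11).
    The inverse of 2 mod 11 is 6 (since 2·6 = 12 = 1·11 + 1), so t ≡ 6·3 = 18 ≡ 7 (mod 11).
    Then x = 9 + 13·7 = 100, valid modulo lcm(13, 11) = 143: x ≡ 100 (mod 143).
  Combine with x ≡ 0 (mod 3): since gcd(143, 3) = 1, we get a unique residue mod 429.
    Write x = 100 + 143·t and substitute into x ≡ 0 (mod 3): 143·t ≡ 0 − 100 = -100 (mod 3).
    Reduce coefficients mod 3: 2·t ≡ 2 (mod 3).
    The inverse of 2 mod 3 is 2 (since 2·2 = 4 = 1·3 + 1), so t ≡ 2·2 = 4 ≡ 1 (mod 3).
    Then x = 100 + 143·1 = 243, valid modulo lcm(143, 3) = 429: x ≡ 243 (mod 429).
Verify: 243 mod 13 = 9 ✓, 243 mod 11 = 1 ✓, 243 mod 3 = 0 ✓.

x ≡ 243 (mod 429).


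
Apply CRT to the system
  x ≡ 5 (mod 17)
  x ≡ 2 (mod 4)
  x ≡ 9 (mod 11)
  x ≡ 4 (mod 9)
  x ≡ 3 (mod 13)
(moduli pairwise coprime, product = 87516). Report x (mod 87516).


Product of moduli M = 17 · 4 · 11 · 9 · 13 = 87516.
Merge one congruence at a time:
  Start: x ≡ 5 (mod 17).
  Combine with x ≡ 2 (mod 4); new modulus lcm = 68.
    Write x = 5 + 17·t and substitute into x ≡ 2 (mod 4): 17·t ≡ 2 − 5 = -3 (mod 4).
    Reduce coefficients mod 4: 1·t ≡ 1 (mod 4).
    So t ≡ 1 (mod 4).
    Then x = 5 + 17·1 = 22, valid modulo lcm(17, 4) = 68: x ≡ 22 (mod 68).
  Combine with x ≡ 9 (mod 11); new modulus lcm = 748.
    Write x = 22 + 68·t and substitute into x ≡ 9 (mod 11): 68·t ≡ 9 − 22 = -13 (mod 11).
    Reduce coefficients mod 11: 2·t ≡ 9 (mod 11).
    The inverse of 2 mod 11 is 6 (since 2·6 = 12 = 1·11 + 1), so t ≡ 6·9 = 54 ≡ 10 (mod 11).
    Then x = 22 + 68·10 = 702, valid modulo lcm(68, 11) = 748: x ≡ 702 (mod 748).
  Combine with x ≡ 4 (mod 9); new modulus lcm = 6732.
    Write x = 702 + 748·t and substitute into x ≡ 4 (mod 9): 748·t ≡ 4 − 702 = -698 (mod 9).
    Reduce coefficients mod 9: 1·t ≡ 4 (mod 9).
    So t ≡ 4 (mod 9).
    Then x = 702 + 748·4 = 3694, valid modulo lcm(748, 9) = 6732: x ≡ 3694 (mod 6732).
  Combine with x ≡ 3 (mod 13); new modulus lcm = 87516.
    Write x = 3694 + 6732·t and substitute into x ≡ 3 (mod 13): 6732·t ≡ 3 − 3694 = -3691 (mod 13).
    Reduce coefficients mod 13: 11·t ≡ 1 (mod 13).
    The inverse of 11 mod 13 is 6 (since 11·6 = 66 = 5·13 + 1), so t ≡ 6·1 = 6 ≡ 6 (mod 13).
    Then x = 3694 + 6732·6 = 44086, valid modulo lcm(6732, 13) = 87516: x ≡ 44086 (mod 87516).
Verify against each original: 44086 mod 17 = 5, 44086 mod 4 = 2, 44086 mod 11 = 9, 44086 mod 9 = 4, 44086 mod 13 = 3.

x ≡ 44086 (mod 87516).


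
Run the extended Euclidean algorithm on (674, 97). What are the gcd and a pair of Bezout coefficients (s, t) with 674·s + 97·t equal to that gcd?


Euclidean algorithm on (674, 97) — divide until remainder is 0:
  674 = 6 · 97 + 92
  97 = 1 · 92 + 5
  92 = 18 · 5 + 2
  5 = 2 · 2 + 1
  2 = 2 · 1 + 0
gcd(674, 97) = 1.
Track Bezout coefficients alongside the remainders: start with r₀ = 674 = a·1 + b·0 (s = 1, t = 0) and r₁ = 97 = a·0 + b·1 (s = 0, t = 1); each new remainder r_{k+1} = r_{k-1} − q_k·r_k inherits s_{k+1} = s_{k-1} − q_k·s_k, t_{k+1} = t_{k-1} − q_k·t_k, so r_k = a·s_k + b·t_k at every step:
  q = 6: r = 92, s = 1 − 6·0 = 1, t = 0 − 6·1 = -6  (check: 674·1 + 97·(-6) = 92)
  q = 1: r = 5, s = 0 − 1·1 = -1, t = 1 − 1·(-6) = 7  (check: 674·(-1) + 97·7 = 5)
  q = 18: r = 2, s = 1 − 18·(-1) = 19, t = -6 − 18·7 = -132  (check: 674·19 + 97·(-132) = 2)
  q = 2: r = 1, s = -1 − 2·19 = -39, t = 7 − 2·(-132) = 271  (check: 674·(-39) + 97·271 = 1)
The row with r = 1 (the gcd) gives the Bezout coefficients s = -39, t = 271.
Result: 674 · (-39) + 97 · (271) = 1.

gcd(674, 97) = 1; s = -39, t = 271 (check: 674·(-39) + 97·271 = 1).


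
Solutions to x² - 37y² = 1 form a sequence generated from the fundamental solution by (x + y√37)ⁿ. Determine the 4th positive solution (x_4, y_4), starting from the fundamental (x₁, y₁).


Step 1: Find the fundamental solution (x₁, y₁) of x² - 37y² = 1.
  Expand √37 as a continued fraction. a₀ = ⌊√37⌋ = 6; iterate m_{k+1} = d_k·a_k − m_k, d_{k+1} = (37 − m_{k+1}²)/d_k, a_{k+1} = ⌊(a₀ + m_{k+1})/d_{k+1}⌋ (starting m₀ = 0, d₀ = 1), with convergents p_k = a_k·p_{k-1} + p_{k-2}, q_k = a_k·q_{k-1} + q_{k-2} (p₋₁ = 1, q₋₁ = 0):
  k = 0: a₀ = 6; p₀/q₀ = 6/1; p₀² − 37·q₀² = 36 − 37 = -1.
  k = 1: m = 6, d = 1, a = ⌊(6 + 6)/1⌋ = 12; p/q = (12·6 + 1)/(12·1 + 0) = 73/12; p² − 37·q² = 5329 − 5328 = 1.
  The first convergent with p² − 37·q² = 1 gives the fundamental solution (x₁, y₁) = (73, 12).
Step 2: Apply the recurrence (x_{n+1}, y_{n+1}) = (x₁x_n + 37y₁y_n, x₁y_n + y₁x_n) repeatedly.
  From (x_1, y_1) = (73, 12): x_2 = 73·73 + 37·12·12 = 10657; y_2 = 73·12 + 12·73 = 1752.
  From (x_2, y_2) = (10657, 1752): x_3 = 73·10657 + 37·12·1752 = 1555849; y_3 = 73·1752 + 12·10657 = 255780.
  From (x_3, y_3) = (1555849, 255780): x_4 = 73·1555849 + 37·12·255780 = 227143297; y_4 = 73·255780 + 12·1555849 = 37342128.
Step 3: Verify x_4² - 37·y_4² = 51594077372030209 - 51594077372030208 = 1 (should be 1). ✓

(x_1, y_1) = (73, 12); (x_4, y_4) = (227143297, 37342128).


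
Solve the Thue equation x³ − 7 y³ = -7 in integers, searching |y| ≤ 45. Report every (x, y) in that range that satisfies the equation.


The equation is x³ - 7y³ = -7. For fixed y, x³ = 7·y³ − 7, so a solution requires the RHS to be a perfect cube.
Strategy: iterate y from -45 to 45, compute RHS = 7·y³ − 7, and check whether it is a (positive or negative) perfect cube.
Check small values of y:
  y = 0: RHS = -7 is not a perfect cube.
  y = 1: RHS = 0 = (0)³ ⇒ x = 0 works.
  y = -1: RHS = -14 is not a perfect cube.
  y = 2: RHS = 49 is not a perfect cube.
  y = -2: RHS = -63 is not a perfect cube.
  y = 3: RHS = 182 is not a perfect cube.
  y = -3: RHS = -196 is not a perfect cube.
Continuing the search up to |y| = 45 finds no further solutions beyond those listed.
Collected solutions: (0, 1).

Solutions (with |y| ≤ 45): (0, 1).


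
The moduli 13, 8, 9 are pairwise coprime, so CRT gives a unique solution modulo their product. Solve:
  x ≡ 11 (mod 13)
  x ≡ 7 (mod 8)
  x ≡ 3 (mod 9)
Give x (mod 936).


Moduli 13, 8, 9 are pairwise coprime; by CRT there is a unique solution modulo M = 13 · 8 · 9 = 936.
Solve pairwise, accumulating the modulus:
  Start with x ≡ 11 (mod 13).
  Combine with x ≡ 7 (mod 8): since gcd(13, 8) = 1, we get a unique residue mod 104.
    Write x = 11 + 13·t and substitute into x ≡ 7 (mod 8): 13·t ≡ 7 − 11 = -4 (mod 8).
    Reduce coefficients mod 8: 5·t ≡ 4 (mod 8).
    The inverse of 5 mod 8 is 5 (since 5·5 = 25 = 3·8 + 1), so t ≡ 5·4 = 20 ≡ 4 (mod 8).
    Then x = 11 + 13·4 = 63, valid modulo lcm(13, 8) = 104: x ≡ 63 (mod 104).
  Combine with x ≡ 3 (mod 9): since gcd(104, 9) = 1, we get a unique residue mod 936.
    Write x = 63 + 104·t and substitute into x ≡ 3 (mod 9): 104·t ≡ 3 − 63 = -60 (mod 9).
    Reduce coefficients mod 9: 5·t ≡ 3 (mod 9).
    The inverse of 5 mod 9 is 2 (since 5·2 = 10 = 1·9 + 1), so t ≡ 2·3 = 6 ≡ 6 (mod 9).
    Then x = 63 + 104·6 = 687, valid modulo lcm(104, 9) = 936: x ≡ 687 (mod 936).
Verify: 687 mod 13 = 11 ✓, 687 mod 8 = 7 ✓, 687 mod 9 = 3 ✓.

x ≡ 687 (mod 936).


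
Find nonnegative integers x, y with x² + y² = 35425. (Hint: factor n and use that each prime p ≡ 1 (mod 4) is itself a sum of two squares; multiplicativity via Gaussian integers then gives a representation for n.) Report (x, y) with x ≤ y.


Step 1: Factor n = 35425 = 5^2 · 13 · 109.
Step 2: Check the mod-4 condition on each prime factor: 5 ≡ 1 (mod 4), exponent 2; 13 ≡ 1 (mod 4), exponent 1; 109 ≡ 1 (mod 4), exponent 1.
All primes ≡ 3 (mod 4) appear to even exponent (or don't appear), so by the two-squares theorem n IS expressible as a sum of two squares.
Step 3: Build a representation. Group n = k² · m with k = 5 and m = 13 · 109 = 1417 (a product of primes ≡ 1 (mod 4)); a representation of m scales to one of n via (k·x)² + (k·y)² = k²(x² + y²). Each prime p ≡ 1 (mod 4) is itself a sum of two squares; find a² by testing p − a² for a perfect square:
  13: 13 − 1² = 12, 13 − 2² = 9 = 3² ⇒ 13 = 2² + 3².
  109: 109 − 1² = 108, 109 − 2² = 105, 109 − 3² = 100 = 10² ⇒ 109 = 3² + 10².
  Combine using the Brahmagupta–Fibonacci identity (a² + b²)(c² + d²) = (ac − bd)² + (ad + bc)² = (ac + bd)² + (ad − bc)²:
  13 · 109 = 1417: from (2² + 3²)(3² + 10²), take (2·3 − 3·10, 2·10 + 3·3) = (6 − 30, 20 + 9) = (-24, 29); dropping signs (only squares matter) gives (24, 29); check 24² + 29² = 576 + 841 = 1417 ✓.
  Scale by k = 5: (5·24, 5·29) = (120, 145).
Step 4: Order so x ≤ y and verify: 120² + 145² = 14400 + 21025 = 35425 = n. ✓

n = 35425 = 120² + 145² (one valid representation with x ≤ y).


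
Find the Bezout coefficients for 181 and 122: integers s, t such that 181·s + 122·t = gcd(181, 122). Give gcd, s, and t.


Euclidean algorithm on (181, 122) — divide until remainder is 0:
  181 = 1 · 122 + 59
  122 = 2 · 59 + 4
  59 = 14 · 4 + 3
  4 = 1 · 3 + 1
  3 = 3 · 1 + 0
gcd(181, 122) = 1.
Track Bezout coefficients alongside the remainders: start with r₀ = 181 = a·1 + b·0 (s = 1, t = 0) and r₁ = 122 = a·0 + b·1 (s = 0, t = 1); each new remainder r_{k+1} = r_{k-1} − q_k·r_k inherits s_{k+1} = s_{k-1} − q_k·s_k, t_{k+1} = t_{k-1} − q_k·t_k, so r_k = a·s_k + b·t_k at every step:
  q = 1: r = 59, s = 1 − 1·0 = 1, t = 0 − 1·1 = -1  (check: 181·1 + 122·(-1) = 59)
  q = 2: r = 4, s = 0 − 2·1 = -2, t = 1 − 2·(-1) = 3  (check: 181·(-2) + 122·3 = 4)
  q = 14: r = 3, s = 1 − 14·(-2) = 29, t = -1 − 14·3 = -43  (check: 181·29 + 122·(-43) = 3)
  q = 1: r = 1, s = -2 − 1·29 = -31, t = 3 − 1·(-43) = 46  (check: 181·(-31) + 122·46 = 1)
The row with r = 1 (the gcd) gives the Bezout coefficients s = -31, t = 46.
Result: 181 · (-31) + 122 · (46) = 1.

gcd(181, 122) = 1; s = -31, t = 46 (check: 181·(-31) + 122·46 = 1).


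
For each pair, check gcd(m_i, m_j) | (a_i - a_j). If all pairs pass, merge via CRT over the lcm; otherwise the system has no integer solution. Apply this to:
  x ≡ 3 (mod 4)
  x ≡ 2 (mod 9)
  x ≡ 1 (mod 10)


Moduli 4, 9, 10 are not pairwise coprime, so CRT works modulo lcm(m_i) when all pairwise compatibility conditions hold.
Pairwise compatibility: gcd(m_i, m_j) must divide a_i - a_j for every pair.
Merge one congruence at a time:
  Start: x ≡ 3 (mod 4).
  Combine with x ≡ 2 (mod 9): gcd(4, 9) = 1; 2 - 3 = -1, which IS divisible by 1, so compatible.
    Write x = 3 + 4·t and substitute into x ≡ 2 (mod 9): 4·t ≡ 2 − 3 = -1 (mod 9).
    Reduce coefficients mod 9: 4·t ≡ 8 (mod 9).
    The inverse of 4 mod 9 is 7 (since 4·7 = 28 = 3·9 + 1), so t ≡ 7·8 = 56 ≡ 2 (mod 9).
    Then x = 3 + 4·2 = 11, valid modulo lcm(4, 9) = 36: x ≡ 11 (mod 36).
  Combine with x ≡ 1 (mod 10): gcd(36, 10) = 2; 1 - 11 = -10, which IS divisible by 2, so compatible.
    Write x = 11 + 36·t and substitute into x ≡ 1 (mod 10): 36·t ≡ 1 − 11 = -10 (mod 10).
    Divide the congruence (and modulus) by g = 2: 18·t ≡ -5 (mod 5).
    Reduce coefficients mod 5: 3·t ≡ 0 (mod 5).
    The inverse of 3 mod 5 is 2 (since 3·2 = 6 = 1·5 + 1), so t ≡ 2·0 = 0 ≡ 0 (mod 5).
    Then x = 11 + 36·0 = 11, valid modulo lcm(36, 10) = 180: x ≡ 11 (mod 180).
Verify: 11 mod 4 = 3, 11 mod 9 = 2, 11 mod 10 = 1.

x ≡ 11 (mod 180).


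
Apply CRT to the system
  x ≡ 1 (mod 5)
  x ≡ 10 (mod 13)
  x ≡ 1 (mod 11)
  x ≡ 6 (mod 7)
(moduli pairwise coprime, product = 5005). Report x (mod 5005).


Product of moduli M = 5 · 13 · 11 · 7 = 5005.
Merge one congruence at a time:
  Start: x ≡ 1 (mod 5).
  Combine with x ≡ 10 (mod 13); new modulus lcm = 65.
    Write x = 1 + 5·t and substitute into x ≡ 10 (mod 13): 5·t ≡ 10 − 1 = 9 (mod 13).
    The inverse of 5 mod 13 is 8 (since 5·8 = 40 = 3·13 + 1), so t ≡ 8·9 = 72 ≡ 7 (mod 13).
    Then x = 1 + 5·7 = 36, valid modulo lcm(5, 13) = 65: x ≡ 36 (mod 65).
  Combine with x ≡ 1 (mod 11); new modulus lcm = 715.
    Write x = 36 + 65·t and substitute into x ≡ 1 (mod 11): 65·t ≡ 1 − 36 = -35 (mod 11).
    Reduce coefficients mod 11: 10·t ≡ 9 (mod 11).
    The inverse of 10 mod 11 is 10 (since 10·10 = 100 = 9·11 + 1), so t ≡ 10·9 = 90 ≡ 2 (mod 11).
    Then x = 36 + 65·2 = 166, valid modulo lcm(65, 11) = 715: x ≡ 166 (mod 715).
  Combine with x ≡ 6 (mod 7); new modulus lcm = 5005.
    Write x = 166 + 715·t and substitute into x ≡ 6 (mod 7): 715·t ≡ 6 − 166 = -160 (mod 7).
    Reduce coefficients mod 7: 1·t ≡ 1 (mod 7).
    So t ≡ 1 (mod 7).
    Then x = 166 + 715·1 = 881, valid modulo lcm(715, 7) = 5005: x ≡ 881 (mod 5005).
Verify against each original: 881 mod 5 = 1, 881 mod 13 = 10, 881 mod 11 = 1, 881 mod 7 = 6.

x ≡ 881 (mod 5005).


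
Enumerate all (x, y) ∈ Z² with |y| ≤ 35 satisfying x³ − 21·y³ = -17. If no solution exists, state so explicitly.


The equation is x³ - 21y³ = -17. For fixed y, x³ = 21·y³ − 17, so a solution requires the RHS to be a perfect cube.
Strategy: iterate y from -35 to 35, compute RHS = 21·y³ − 17, and check whether it is a (positive or negative) perfect cube.
Check small values of y:
  y = 0: RHS = -17 is not a perfect cube.
  y = 1: RHS = 4 is not a perfect cube.
  y = -1: RHS = -38 is not a perfect cube.
  y = 2: RHS = 151 is not a perfect cube.
  y = -2: RHS = -185 is not a perfect cube.
  y = 3: RHS = 550 is not a perfect cube.
  y = -3: RHS = -584 is not a perfect cube.
Continuing the search up to |y| = 35 finds no solutions either.
No (x, y) in the scanned range satisfies the equation.

No integer solutions with |y| ≤ 35.


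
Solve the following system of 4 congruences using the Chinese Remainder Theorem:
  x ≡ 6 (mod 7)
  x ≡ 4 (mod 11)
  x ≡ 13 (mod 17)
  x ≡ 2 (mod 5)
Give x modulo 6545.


Product of moduli M = 7 · 11 · 17 · 5 = 6545.
Merge one congruence at a time:
  Start: x ≡ 6 (mod 7).
  Combine with x ≡ 4 (mod 11); new modulus lcm = 77.
    Write x = 6 + 7·t and substitute into x ≡ 4 (mod 11): 7·t ≡ 4 − 6 = -2 (mod 11).
    Reduce coefficients mod 11: 7·t ≡ 9 (mod 11).
    The inverse of 7 mod 11 is 8 (since 7·8 = 56 = 5·11 + 1), so t ≡ 8·9 = 72 ≡ 6 (mod 11).
    Then x = 6 + 7·6 = 48, valid modulo lcm(7, 11) = 77: x ≡ 48 (mod 77).
  Combine with x ≡ 13 (mod 17); new modulus lcm = 1309.
    Write x = 48 + 77·t and substitute into x ≡ 13 (mod 17): 77·t ≡ 13 − 48 = -35 (mod 17).
    Reduce coefficients mod 17: 9·t ≡ 16 (mod 17).
    The inverse of 9 mod 17 is 2 (since 9·2 = 18 = 1·17 + 1), so t ≡ 2·16 = 32 ≡ 15 (mod 17).
    Then x = 48 + 77·15 = 1203, valid modulo lcm(77, 17) = 1309: x ≡ 1203 (mod 1309).
  Combine with x ≡ 2 (mod 5); new modulus lcm = 6545.
    Write x = 1203 + 1309·t and substitute into x ≡ 2 (mod 5): 1309·t ≡ 2 − 1203 = -1201 (mod 5).
    Reduce coefficients mod 5: 4·t ≡ 4 (mod 5).
    The inverse of 4 mod 5 is 4 (since 4·4 = 16 = 3·5 + 1), so t ≡ 4·4 = 16 ≡ 1 (mod 5).
    Then x = 1203 + 1309·1 = 2512, valid modulo lcm(1309, 5) = 6545: x ≡ 2512 (mod 6545).
Verify against each original: 2512 mod 7 = 6, 2512 mod 11 = 4, 2512 mod 17 = 13, 2512 mod 5 = 2.

x ≡ 2512 (mod 6545).


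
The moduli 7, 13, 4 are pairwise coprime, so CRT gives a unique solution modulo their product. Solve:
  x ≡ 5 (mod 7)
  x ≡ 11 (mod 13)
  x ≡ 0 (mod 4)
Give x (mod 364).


Moduli 7, 13, 4 are pairwise coprime; by CRT there is a unique solution modulo M = 7 · 13 · 4 = 364.
Solve pairwise, accumulating the modulus:
  Start with x ≡ 5 (mod 7).
  Combine with x ≡ 11 (mod 13): since gcd(7, 13) = 1, we get a unique residue mod 91.
    Write x = 5 + 7·t and substitute into x ≡ 11 (mod 13): 7·t ≡ 11 − 5 = 6 (mod 13).
    The inverse of 7 mod 13 is 2 (since 7·2 = 14 = 1·13 + 1), so t ≡ 2·6 = 12 ≡ 12 (mod 13).
    Then x = 5 + 7·12 = 89, valid modulo lcm(7, 13) = 91: x ≡ 89 (mod 91).
  Combine with x ≡ 0 (mod 4): since gcd(91, 4) = 1, we get a unique residue mod 364.
    Write x = 89 + 91·t and substitute into x ≡ 0 (mod 4): 91·t ≡ 0 − 89 = -89 (mod 4).
    Reduce coefficients mod 4: 3·t ≡ 3 (mod 4).
    The inverse of 3 mod 4 is 3 (since 3·3 = 9 = 2·4 + 1), so t ≡ 3·3 = 9 ≡ 1 (mod 4).
    Then x = 89 + 91·1 = 180, valid modulo lcm(91, 4) = 364: x ≡ 180 (mod 364).
Verify: 180 mod 7 = 5 ✓, 180 mod 13 = 11 ✓, 180 mod 4 = 0 ✓.

x ≡ 180 (mod 364).


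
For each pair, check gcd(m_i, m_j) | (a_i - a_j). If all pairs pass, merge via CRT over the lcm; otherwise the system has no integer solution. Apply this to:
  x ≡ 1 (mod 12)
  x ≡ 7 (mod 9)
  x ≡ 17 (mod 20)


Moduli 12, 9, 20 are not pairwise coprime, so CRT works modulo lcm(m_i) when all pairwise compatibility conditions hold.
Pairwise compatibility: gcd(m_i, m_j) must divide a_i - a_j for every pair.
Merge one congruence at a time:
  Start: x ≡ 1 (mod 12).
  Combine with x ≡ 7 (mod 9): gcd(12, 9) = 3; 7 - 1 = 6, which IS divisible by 3, so compatible.
    Write x = 1 + 12·t and substitute into x ≡ 7 (mod 9): 12·t ≡ 7 − 1 = 6 (mod 9).
    Divide the congruence (and modulus) by g = 3: 4·t ≡ 2 (mod 3).
    Reduce coefficients mod 3: 1·t ≡ 2 (mod 3).
    So t ≡ 2 (mod 3).
    Then x = 1 + 12·2 = 25, valid modulo lcm(12, 9) = 36: x ≡ 25 (mod 36).
  Combine with x ≡ 17 (mod 20): gcd(36, 20) = 4; 17 - 25 = -8, which IS divisible by 4, so compatible.
    Write x = 25 + 36·t and substitute into x ≡ 17 (mod 20): 36·t ≡ 17 − 25 = -8 (mod 20).
    Divide the congruence (and modulus) by g = 4: 9·t ≡ -2 (mod 5).
    Reduce coefficients mod 5: 4·t ≡ 3 (mod 5).
    The inverse of 4 mod 5 is 4 (since 4·4 = 16 = 3·5 + 1), so t ≡ 4·3 = 12 ≡ 2 (mod 5).
    Then x = 25 + 36·2 = 97, valid modulo lcm(36, 20) = 180: x ≡ 97 (mod 180).
Verify: 97 mod 12 = 1, 97 mod 9 = 7, 97 mod 20 = 17.

x ≡ 97 (mod 180).


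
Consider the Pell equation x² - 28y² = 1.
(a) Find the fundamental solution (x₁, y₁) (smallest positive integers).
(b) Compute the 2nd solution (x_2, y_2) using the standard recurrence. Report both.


Step 1: Find the fundamental solution (x₁, y₁) of x² - 28y² = 1.
  Expand √28 as a continued fraction. a₀ = ⌊√28⌋ = 5; iterate m_{k+1} = d_k·a_k − m_k, d_{k+1} = (28 − m_{k+1}²)/d_k, a_{k+1} = ⌊(a₀ + m_{k+1})/d_{k+1}⌋ (starting m₀ = 0, d₀ = 1), with convergents p_k = a_k·p_{k-1} + p_{k-2}, q_k = a_k·q_{k-1} + q_{k-2} (p₋₁ = 1, q₋₁ = 0):
  k = 0: a₀ = 5; p₀/q₀ = 5/1; p₀² − 28·q₀² = 25 − 28 = -3.
  k = 1: m = 5, d = 3, a = ⌊(5 + 5)/3⌋ = 3; p/q = (3·5 + 1)/(3·1 + 0) = 16/3; p² − 28·q² = 256 − 252 = 4.
  k = 2: m = 4, d = 4, a = ⌊(5 + 4)/4⌋ = 2; p/q = (2·16 + 5)/(2·3 + 1) = 37/7; p² − 28·q² = 1369 − 1372 = -3.
  k = 3: m = 4, d = 3, a = ⌊(5 + 4)/3⌋ = 3; p/q = (3·37 + 16)/(3·7 + 3) = 127/24; p² − 28·q² = 16129 − 16128 = 1.
  The first convergent with p² − 28·q² = 1 gives the fundamental solution (x₁, y₁) = (127, 24).
Step 2: Apply the recurrence (x_{n+1}, y_{n+1}) = (x₁x_n + 28y₁y_n, x₁y_n + y₁x_n) repeatedly.
  From (x_1, y_1) = (127, 24): x_2 = 127·127 + 28·24·24 = 32257; y_2 = 127·24 + 24·127 = 6096.
Step 3: Verify x_2² - 28·y_2² = 1040514049 - 1040514048 = 1 (should be 1). ✓

(x_1, y_1) = (127, 24); (x_2, y_2) = (32257, 6096).


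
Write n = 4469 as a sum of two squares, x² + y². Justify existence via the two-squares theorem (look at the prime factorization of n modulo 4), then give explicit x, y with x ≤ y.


Step 1: Factor n = 4469 = 41 · 109.
Step 2: Check the mod-4 condition on each prime factor: 41 ≡ 1 (mod 4), exponent 1; 109 ≡ 1 (mod 4), exponent 1.
All primes ≡ 3 (mod 4) appear to even exponent (or don't appear), so by the two-squares theorem n IS expressible as a sum of two squares.
Step 3: Build a representation. Here n = 41 · 109 is a product of primes ≡ 1 (mod 4). Each prime p ≡ 1 (mod 4) is itself a sum of two squares; find a² by testing p − a² for a perfect square:
  41: 41 − 1² = 40, 41 − 2² = 37, 41 − 3² = 32, 41 − 4² = 25 = 5² ⇒ 41 = 4² + 5².
  109: 109 − 1² = 108, 109 − 2² = 105, 109 − 3² = 100 = 10² ⇒ 109 = 3² + 10².
  Combine using the Brahmagupta–Fibonacci identity (a² + b²)(c² + d²) = (ac − bd)² + (ad + bc)² = (ac + bd)² + (ad − bc)²:
  41 · 109 = 4469: from (4² + 5²)(3² + 10²), take (4·3 − 5·10, 4·10 + 5·3) = (12 − 50, 40 + 15) = (-38, 55); dropping signs (only squares matter) gives (38, 55); check 38² + 55² = 1444 + 3025 = 4469 ✓.
Step 4: Order so x ≤ y and verify: 38² + 55² = 1444 + 3025 = 4469 = n. ✓

n = 4469 = 38² + 55² (one valid representation with x ≤ y).


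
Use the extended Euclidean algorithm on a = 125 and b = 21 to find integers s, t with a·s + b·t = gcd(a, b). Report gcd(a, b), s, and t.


Euclidean algorithm on (125, 21) — divide until remainder is 0:
  125 = 5 · 21 + 20
  21 = 1 · 20 + 1
  20 = 20 · 1 + 0
gcd(125, 21) = 1.
Track Bezout coefficients alongside the remainders: start with r₀ = 125 = a·1 + b·0 (s = 1, t = 0) and r₁ = 21 = a·0 + b·1 (s = 0, t = 1); each new remainder r_{k+1} = r_{k-1} − q_k·r_k inherits s_{k+1} = s_{k-1} − q_k·s_k, t_{k+1} = t_{k-1} − q_k·t_k, so r_k = a·s_k + b·t_k at every step:
  q = 5: r = 20, s = 1 − 5·0 = 1, t = 0 − 5·1 = -5  (check: 125·1 + 21·(-5) = 20)
  q = 1: r = 1, s = 0 − 1·1 = -1, t = 1 − 1·(-5) = 6  (check: 125·(-1) + 21·6 = 1)
The row with r = 1 (the gcd) gives the Bezout coefficients s = -1, t = 6.
Result: 125 · (-1) + 21 · (6) = 1.

gcd(125, 21) = 1; s = -1, t = 6 (check: 125·(-1) + 21·6 = 1).


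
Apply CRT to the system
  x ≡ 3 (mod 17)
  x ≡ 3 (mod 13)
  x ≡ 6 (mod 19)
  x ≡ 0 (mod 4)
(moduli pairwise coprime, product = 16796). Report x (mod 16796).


Product of moduli M = 17 · 13 · 19 · 4 = 16796.
Merge one congruence at a time:
  Start: x ≡ 3 (mod 17).
  Combine with x ≡ 3 (mod 13); new modulus lcm = 221.
    Write x = 3 + 17·t and substitute into x ≡ 3 (mod 13): 17·t ≡ 3 − 3 = 0 (mod 13).
    Reduce coefficients mod 13: 4·t ≡ 0 (mod 13).
    The inverse of 4 mod 13 is 10 (since 4·10 = 40 = 3·13 + 1), so t ≡ 10·0 = 0 ≡ 0 (mod 13).
    Then x = 3 + 17·0 = 3, valid modulo lcm(17, 13) = 221: x ≡ 3 (mod 221).
  Combine with x ≡ 6 (mod 19); new modulus lcm = 4199.
    Write x = 3 + 221·t and substitute into x ≡ 6 (mod 19): 221·t ≡ 6 − 3 = 3 (mod 19).
    Reduce coefficients mod 19: 12·t ≡ 3 (mod 19).
    The inverse of 12 mod 19 is 8 (since 12·8 = 96 = 5·19 + 1), so t ≡ 8·3 = 24 ≡ 5 (mod 19).
    Then x = 3 + 221·5 = 1108, valid modulo lcm(221, 19) = 4199: x ≡ 1108 (mod 4199).
  Combine with x ≡ 0 (mod 4); new modulus lcm = 16796.
    Write x = 1108 + 4199·t and substitute into x ≡ 0 (mod 4): 4199·t ≡ 0 − 1108 = -1108 (mod 4).
    Reduce coefficients mod 4: 3·t ≡ 0 (mod 4).
    The inverse of 3 mod 4 is 3 (since 3·3 = 9 = 2·4 + 1), so t ≡ 3·0 = 0 ≡ 0 (mod 4).
    Then x = 1108 + 4199·0 = 1108, valid modulo lcm(4199, 4) = 16796: x ≡ 1108 (mod 16796).
Verify against each original: 1108 mod 17 = 3, 1108 mod 13 = 3, 1108 mod 19 = 6, 1108 mod 4 = 0.

x ≡ 1108 (mod 16796).


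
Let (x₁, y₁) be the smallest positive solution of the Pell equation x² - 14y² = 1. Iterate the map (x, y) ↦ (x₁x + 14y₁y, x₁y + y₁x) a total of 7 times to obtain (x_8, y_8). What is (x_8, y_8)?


Step 1: Find the fundamental solution (x₁, y₁) of x² - 14y² = 1.
  Expand √14 as a continued fraction. a₀ = ⌊√14⌋ = 3; iterate m_{k+1} = d_k·a_k − m_k, d_{k+1} = (14 − m_{k+1}²)/d_k, a_{k+1} = ⌊(a₀ + m_{k+1})/d_{k+1}⌋ (starting m₀ = 0, d₀ = 1), with convergents p_k = a_k·p_{k-1} + p_{k-2}, q_k = a_k·q_{k-1} + q_{k-2} (p₋₁ = 1, q₋₁ = 0):
  k = 0: a₀ = 3; p₀/q₀ = 3/1; p₀² − 14·q₀² = 9 − 14 = -5.
  k = 1: m = 3, d = 5, a = ⌊(3 + 3)/5⌋ = 1; p/q = (1·3 + 1)/(1·1 + 0) = 4/1; p² − 14·q² = 16 − 14 = 2.
  k = 2: m = 2, d = 2, a = ⌊(3 + 2)/2⌋ = 2; p/q = (2·4 + 3)/(2·1 + 1) = 11/3; p² − 14·q² = 121 − 126 = -5.
  k = 3: m = 2, d = 5, a = ⌊(3 + 2)/5⌋ = 1; p/q = (1·11 + 4)/(1·3 + 1) = 15/4; p² − 14·q² = 225 − 224 = 1.
  The first convergent with p² − 14·q² = 1 gives the fundamental solution (x₁, y₁) = (15, 4).
Step 2: Apply the recurrence (x_{n+1}, y_{n+1}) = (x₁x_n + 14y₁y_n, x₁y_n + y₁x_n) repeatedly.
  From (x_1, y_1) = (15, 4): x_2 = 15·15 + 14·4·4 = 449; y_2 = 15·4 + 4·15 = 120.
  From (x_2, y_2) = (449, 120): x_3 = 15·449 + 14·4·120 = 13455; y_3 = 15·120 + 4·449 = 3596.
  From (x_3, y_3) = (13455, 3596): x_4 = 15·13455 + 14·4·3596 = 403201; y_4 = 15·3596 + 4·13455 = 107760.
  From (x_4, y_4) = (403201, 107760): x_5 = 15·403201 + 14·4·107760 = 12082575; y_5 = 15·107760 + 4·403201 = 3229204.
  From (x_5, y_5) = (12082575, 3229204): x_6 = 15·12082575 + 14·4·3229204 = 362074049; y_6 = 15·3229204 + 4·12082575 = 96768360.
  From (x_6, y_6) = (362074049, 96768360): x_7 = 15·362074049 + 14·4·96768360 = 10850138895; y_7 = 15·96768360 + 4·362074049 = 2899821596.
  From (x_7, y_7) = (10850138895, 2899821596): x_8 = 15·10850138895 + 14·4·2899821596 = 325142092801; y_8 = 15·2899821596 + 4·10850138895 = 86897879520.
Step 3: Verify x_8² - 14·y_8² = 105717380511014096025601 - 105717380511014096025600 = 1 (should be 1). ✓

(x_1, y_1) = (15, 4); (x_8, y_8) = (325142092801, 86897879520).


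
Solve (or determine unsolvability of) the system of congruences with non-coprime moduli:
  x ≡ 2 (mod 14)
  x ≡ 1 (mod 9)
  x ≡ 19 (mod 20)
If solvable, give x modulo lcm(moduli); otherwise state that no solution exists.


Moduli 14, 9, 20 are not pairwise coprime, so CRT works modulo lcm(m_i) when all pairwise compatibility conditions hold.
Pairwise compatibility: gcd(m_i, m_j) must divide a_i - a_j for every pair.
Merge one congruence at a time:
  Start: x ≡ 2 (mod 14).
  Combine with x ≡ 1 (mod 9): gcd(14, 9) = 1; 1 - 2 = -1, which IS divisible by 1, so compatible.
    Write x = 2 + 14·t and substitute into x ≡ 1 (mod 9): 14·t ≡ 1 − 2 = -1 (mod 9).
    Reduce coefficients mod 9: 5·t ≡ 8 (mod 9).
    The inverse of 5 mod 9 is 2 (since 5·2 = 10 = 1·9 + 1), so t ≡ 2·8 = 16 ≡ 7 (mod 9).
    Then x = 2 + 14·7 = 100, valid modulo lcm(14, 9) = 126: x ≡ 100 (mod 126).
  Combine with x ≡ 19 (mod 20): gcd(126, 20) = 2, and 19 - 100 = -81 is NOT divisible by 2.
    ⇒ system is inconsistent (no integer solution).

No solution (the system is inconsistent).


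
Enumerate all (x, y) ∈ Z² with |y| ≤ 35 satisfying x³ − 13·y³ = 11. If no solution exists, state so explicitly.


The equation is x³ - 13y³ = 11. For fixed y, x³ = 13·y³ + 11, so a solution requires the RHS to be a perfect cube.
Strategy: iterate y from -35 to 35, compute RHS = 13·y³ + 11, and check whether it is a (positive or negative) perfect cube.
Check small values of y:
  y = 0: RHS = 11 is not a perfect cube.
  y = 1: RHS = 24 is not a perfect cube.
  y = -1: RHS = -2 is not a perfect cube.
  y = 2: RHS = 115 is not a perfect cube.
  y = -2: RHS = -93 is not a perfect cube.
  y = 3: RHS = 362 is not a perfect cube.
  y = -3: RHS = -340 is not a perfect cube.
Continuing the search up to |y| = 35 finds no solutions either.
No (x, y) in the scanned range satisfies the equation.

No integer solutions with |y| ≤ 35.


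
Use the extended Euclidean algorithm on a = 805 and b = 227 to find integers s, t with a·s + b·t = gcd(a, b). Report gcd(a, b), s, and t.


Euclidean algorithm on (805, 227) — divide until remainder is 0:
  805 = 3 · 227 + 124
  227 = 1 · 124 + 103
  124 = 1 · 103 + 21
  103 = 4 · 21 + 19
  21 = 1 · 19 + 2
  19 = 9 · 2 + 1
  2 = 2 · 1 + 0
gcd(805, 227) = 1.
Track Bezout coefficients alongside the remainders: start with r₀ = 805 = a·1 + b·0 (s = 1, t = 0) and r₁ = 227 = a·0 + b·1 (s = 0, t = 1); each new remainder r_{k+1} = r_{k-1} − q_k·r_k inherits s_{k+1} = s_{k-1} − q_k·s_k, t_{k+1} = t_{k-1} − q_k·t_k, so r_k = a·s_k + b·t_k at every step:
  q = 3: r = 124, s = 1 − 3·0 = 1, t = 0 − 3·1 = -3  (check: 805·1 + 227·(-3) = 124)
  q = 1: r = 103, s = 0 − 1·1 = -1, t = 1 − 1·(-3) = 4  (check: 805·(-1) + 227·4 = 103)
  q = 1: r = 21, s = 1 − 1·(-1) = 2, t = -3 − 1·4 = -7  (check: 805·2 + 227·(-7) = 21)
  q = 4: r = 19, s = -1 − 4·2 = -9, t = 4 − 4·(-7) = 32  (check: 805·(-9) + 227·32 = 19)
  q = 1: r = 2, s = 2 − 1·(-9) = 11, t = -7 − 1·32 = -39  (check: 805·11 + 227·(-39) = 2)
  q = 9: r = 1, s = -9 − 9·11 = -108, t = 32 − 9·(-39) = 383  (check: 805·(-108) + 227·383 = 1)
The row with r = 1 (the gcd) gives the Bezout coefficients s = -108, t = 383.
Result: 805 · (-108) + 227 · (383) = 1.

gcd(805, 227) = 1; s = -108, t = 383 (check: 805·(-108) + 227·383 = 1).


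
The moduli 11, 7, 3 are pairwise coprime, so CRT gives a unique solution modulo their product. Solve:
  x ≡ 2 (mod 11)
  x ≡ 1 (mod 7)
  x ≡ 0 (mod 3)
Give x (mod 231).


Moduli 11, 7, 3 are pairwise coprime; by CRT there is a unique solution modulo M = 11 · 7 · 3 = 231.
Solve pairwise, accumulating the modulus:
  Start with x ≡ 2 (mod 11).
  Combine with x ≡ 1 (mod 7): since gcd(11, 7) = 1, we get a unique residue mod 77.
    Write x = 2 + 11·t and substitute into x ≡ 1 (mod 7): 11·t ≡ 1 − 2 = -1 (mod 7).
    Reduce coefficients mod 7: 4·t ≡ 6 (mod 7).
    The inverse of 4 mod 7 is 2 (since 4·2 = 8 = 1·7 + 1), so t ≡ 2·6 = 12 ≡ 5 (mod 7).
    Then x = 2 + 11·5 = 57, valid modulo lcm(11, 7) = 77: x ≡ 57 (mod 77).
  Combine with x ≡ 0 (mod 3): since gcd(77, 3) = 1, we get a unique residue mod 231.
    Write x = 57 + 77·t and substitute into x ≡ 0 (mod 3): 77·t ≡ 0 − 57 = -57 (mod 3).
    Reduce coefficients mod 3: 2·t ≡ 0 (mod 3).
    The inverse of 2 mod 3 is 2 (since 2·2 = 4 = 1·3 + 1), so t ≡ 2·0 = 0 ≡ 0 (mod 3).
    Then x = 57 + 77·0 = 57, valid modulo lcm(77, 3) = 231: x ≡ 57 (mod 231).
Verify: 57 mod 11 = 2 ✓, 57 mod 7 = 1 ✓, 57 mod 3 = 0 ✓.

x ≡ 57 (mod 231).


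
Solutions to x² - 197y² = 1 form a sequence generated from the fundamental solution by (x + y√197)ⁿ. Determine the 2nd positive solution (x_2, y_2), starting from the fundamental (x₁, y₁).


Step 1: Find the fundamental solution (x₁, y₁) of x² - 197y² = 1.
  Expand √197 as a continued fraction. a₀ = ⌊√197⌋ = 14; iterate m_{k+1} = d_k·a_k − m_k, d_{k+1} = (197 − m_{k+1}²)/d_k, a_{k+1} = ⌊(a₀ + m_{k+1})/d_{k+1}⌋ (starting m₀ = 0, d₀ = 1), with convergents p_k = a_k·p_{k-1} + p_{k-2}, q_k = a_k·q_{k-1} + q_{k-2} (p₋₁ = 1, q₋₁ = 0):
  k = 0: a₀ = 14; p₀/q₀ = 14/1; p₀² − 197·q₀² = 196 − 197 = -1.
  k = 1: m = 14, d = 1, a = ⌊(14 + 14)/1⌋ = 28; p/q = (28·14 + 1)/(28·1 + 0) = 393/28; p² − 197·q² = 154449 − 154448 = 1.
  The first convergent with p² − 197·q² = 1 gives the fundamental solution (x₁, y₁) = (393, 28).
Step 2: Apply the recurrence (x_{n+1}, y_{n+1}) = (x₁x_n + 197y₁y_n, x₁y_n + y₁x_n) repeatedly.
  From (x_1, y_1) = (393, 28): x_2 = 393·393 + 197·28·28 = 308897; y_2 = 393·28 + 28·393 = 22008.
Step 3: Verify x_2² - 197·y_2² = 95417356609 - 95417356608 = 1 (should be 1). ✓

(x_1, y_1) = (393, 28); (x_2, y_2) = (308897, 22008).


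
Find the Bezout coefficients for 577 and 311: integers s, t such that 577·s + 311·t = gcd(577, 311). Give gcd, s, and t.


Euclidean algorithm on (577, 311) — divide until remainder is 0:
  577 = 1 · 311 + 266
  311 = 1 · 266 + 45
  266 = 5 · 45 + 41
  45 = 1 · 41 + 4
  41 = 10 · 4 + 1
  4 = 4 · 1 + 0
gcd(577, 311) = 1.
Track Bezout coefficients alongside the remainders: start with r₀ = 577 = a·1 + b·0 (s = 1, t = 0) and r₁ = 311 = a·0 + b·1 (s = 0, t = 1); each new remainder r_{k+1} = r_{k-1} − q_k·r_k inherits s_{k+1} = s_{k-1} − q_k·s_k, t_{k+1} = t_{k-1} − q_k·t_k, so r_k = a·s_k + b·t_k at every step:
  q = 1: r = 266, s = 1 − 1·0 = 1, t = 0 − 1·1 = -1  (check: 577·1 + 311·(-1) = 266)
  q = 1: r = 45, s = 0 − 1·1 = -1, t = 1 − 1·(-1) = 2  (check: 577·(-1) + 311·2 = 45)
  q = 5: r = 41, s = 1 − 5·(-1) = 6, t = -1 − 5·2 = -11  (check: 577·6 + 311·(-11) = 41)
  q = 1: r = 4, s = -1 − 1·6 = -7, t = 2 − 1·(-11) = 13  (check: 577·(-7) + 311·13 = 4)
  q = 10: r = 1, s = 6 − 10·(-7) = 76, t = -11 − 10·13 = -141  (check: 577·76 + 311·(-141) = 1)
The row with r = 1 (the gcd) gives the Bezout coefficients s = 76, t = -141.
Result: 577 · (76) + 311 · (-141) = 1.

gcd(577, 311) = 1; s = 76, t = -141 (check: 577·76 + 311·(-141) = 1).


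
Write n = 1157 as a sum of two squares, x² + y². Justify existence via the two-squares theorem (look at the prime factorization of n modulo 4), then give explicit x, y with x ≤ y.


Step 1: Factor n = 1157 = 13 · 89.
Step 2: Check the mod-4 condition on each prime factor: 13 ≡ 1 (mod 4), exponent 1; 89 ≡ 1 (mod 4), exponent 1.
All primes ≡ 3 (mod 4) appear to even exponent (or don't appear), so by the two-squares theorem n IS expressible as a sum of two squares.
Step 3: Build a representation. Here n = 13 · 89 is a product of primes ≡ 1 (mod 4). Each prime p ≡ 1 (mod 4) is itself a sum of two squares; find a² by testing p − a² for a perfect square:
  13: 13 − 1² = 12, 13 − 2² = 9 = 3² ⇒ 13 = 2² + 3².
  89: 89 − 1² = 88, 89 − 2² = 85, 89 − 3² = 80, 89 − 4² = 73, 89 − 5² = 64 = 8² ⇒ 89 = 5² + 8².
  Combine using the Brahmagupta–Fibonacci identity (a² + b²)(c² + d²) = (ac − bd)² + (ad + bc)² = (ac + bd)² + (ad − bc)²:
  13 · 89 = 1157: from (2² + 3²)(5² + 8²), take (2·5 − 3·8, 2·8 + 3·5) = (10 − 24, 16 + 15) = (-14, 31); dropping signs (only squares matter) gives (14, 31); check 14² + 31² = 196 + 961 = 1157 ✓.
Step 4: Order so x ≤ y and verify: 14² + 31² = 196 + 961 = 1157 = n. ✓

n = 1157 = 14² + 31² (one valid representation with x ≤ y).


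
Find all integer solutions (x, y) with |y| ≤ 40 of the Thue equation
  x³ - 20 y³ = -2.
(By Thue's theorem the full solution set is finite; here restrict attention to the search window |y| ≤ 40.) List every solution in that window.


The equation is x³ - 20y³ = -2. For fixed y, x³ = 20·y³ − 2, so a solution requires the RHS to be a perfect cube.
Strategy: iterate y from -40 to 40, compute RHS = 20·y³ − 2, and check whether it is a (positive or negative) perfect cube.
Check small values of y:
  y = 0: RHS = -2 is not a perfect cube.
  y = 1: RHS = 18 is not a perfect cube.
  y = -1: RHS = -22 is not a perfect cube.
  y = 2: RHS = 158 is not a perfect cube.
  y = -2: RHS = -162 is not a perfect cube.
  y = 3: RHS = 538 is not a perfect cube.
  y = -3: RHS = -542 is not a perfect cube.
Continuing the search up to |y| = 40 finds no solutions either.
No (x, y) in the scanned range satisfies the equation.

No integer solutions with |y| ≤ 40.


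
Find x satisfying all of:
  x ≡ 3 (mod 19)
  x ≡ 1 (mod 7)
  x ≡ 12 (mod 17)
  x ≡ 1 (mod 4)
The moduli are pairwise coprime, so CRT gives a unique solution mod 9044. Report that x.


Product of moduli M = 19 · 7 · 17 · 4 = 9044.
Merge one congruence at a time:
  Start: x ≡ 3 (mod 19).
  Combine with x ≡ 1 (mod 7); new modulus lcm = 133.
    Write x = 3 + 19·t and substitute into x ≡ 1 (mod 7): 19·t ≡ 1 − 3 = -2 (mod 7).
    Reduce coefficients mod 7: 5·t ≡ 5 (mod 7).
    The inverse of 5 mod 7 is 3 (since 5·3 = 15 = 2·7 + 1), so t ≡ 3·5 = 15 ≡ 1 (mod 7).
    Then x = 3 + 19·1 = 22, valid modulo lcm(19, 7) = 133: x ≡ 22 (mod 133).
  Combine with x ≡ 12 (mod 17); new modulus lcm = 2261.
    Write x = 22 + 133·t and substitute into x ≡ 12 (mod 17): 133·t ≡ 12 − 22 = -10 (mod 17).
    Reduce coefficients mod 17: 14·t ≡ 7 (mod 17).
    The inverse of 14 mod 17 is 11 (since 14·11 = 154 = 9·17 + 1), so t ≡ 11·7 = 77 ≡ 9 (mod 17).
    Then x = 22 + 133·9 = 1219, valid modulo lcm(133, 17) = 2261: x ≡ 1219 (mod 2261).
  Combine with x ≡ 1 (mod 4); new modulus lcm = 9044.
    Write x = 1219 + 2261·t and substitute into x ≡ 1 (mod 4): 2261·t ≡ 1 − 1219 = -1218 (mod 4).
    Reduce coefficients mod 4: 1·t ≡ 2 (mod 4).
    So t ≡ 2 (mod 4).
    Then x = 1219 + 2261·2 = 5741, valid modulo lcm(2261, 4) = 9044: x ≡ 5741 (mod 9044).
Verify against each original: 5741 mod 19 = 3, 5741 mod 7 = 1, 5741 mod 17 = 12, 5741 mod 4 = 1.

x ≡ 5741 (mod 9044).
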